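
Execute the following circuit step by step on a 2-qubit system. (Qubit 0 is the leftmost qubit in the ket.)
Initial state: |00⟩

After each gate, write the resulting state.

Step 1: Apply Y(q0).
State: i|10⟩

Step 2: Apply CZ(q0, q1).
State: i|10⟩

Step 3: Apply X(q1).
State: i|11⟩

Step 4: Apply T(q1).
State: (-1/√2 + (1/√2)i)|11⟩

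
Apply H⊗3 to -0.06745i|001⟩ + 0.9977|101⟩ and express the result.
(0.3527 - 0.02385i)|000⟩ + (-0.3527 + 0.02385i)|001⟩ + (0.3527 - 0.02385i)|010⟩ + (-0.3527 + 0.02385i)|011⟩ + (-0.3527 - 0.02385i)|100⟩ + (0.3527 + 0.02385i)|101⟩ + (-0.3527 - 0.02385i)|110⟩ + (0.3527 + 0.02385i)|111⟩

H⊗3 gives amp(|y⟩) = (1/2√2) Σ_x (−1)^(x·y) amp(|x⟩), where x·y is the number of positions in which both x and y have a 1.
|000⟩: (-0.06745i + 0.9977)/(2√2) = (0.3527 - 0.02385i)
|001⟩: (0.06745i - 0.9977)/(2√2) = (-0.3527 + 0.02385i)
|010⟩: (-0.06745i + 0.9977)/(2√2) = (0.3527 - 0.02385i)
|011⟩: (0.06745i - 0.9977)/(2√2) = (-0.3527 + 0.02385i)
|100⟩: (-0.06745i - 0.9977)/(2√2) = (-0.3527 - 0.02385i)
|101⟩: (0.06745i + 0.9977)/(2√2) = (0.3527 + 0.02385i)
|110⟩: (-0.06745i - 0.9977)/(2√2) = (-0.3527 - 0.02385i)
|111⟩: (0.06745i + 0.9977)/(2√2) = (0.3527 + 0.02385i)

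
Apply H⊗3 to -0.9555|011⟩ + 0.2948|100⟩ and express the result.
-0.2336|000⟩ + 0.442|001⟩ + 0.442|010⟩ - 0.2336|011⟩ - 0.442|100⟩ + 0.2336|101⟩ + 0.2336|110⟩ - 0.442|111⟩

H⊗3 gives amp(|y⟩) = (1/2√2) Σ_x (−1)^(x·y) amp(|x⟩), where x·y is the number of positions in which both x and y have a 1.
|000⟩: (-0.9555 + 0.2948)/(2√2) = -0.2336
|001⟩: (0.9555 + 0.2948)/(2√2) = 0.442
|010⟩: (0.9555 + 0.2948)/(2√2) = 0.442
|011⟩: (-0.9555 + 0.2948)/(2√2) = -0.2336
|100⟩: (-0.9555 - 0.2948)/(2√2) = -0.442
|101⟩: (0.9555 - 0.2948)/(2√2) = 0.2336
|110⟩: (0.9555 - 0.2948)/(2√2) = 0.2336
|111⟩: (-0.9555 - 0.2948)/(2√2) = -0.442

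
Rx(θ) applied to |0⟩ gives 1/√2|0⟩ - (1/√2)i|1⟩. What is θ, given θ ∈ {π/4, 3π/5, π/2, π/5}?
π/2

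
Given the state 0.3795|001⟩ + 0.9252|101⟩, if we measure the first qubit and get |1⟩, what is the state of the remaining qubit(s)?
|01⟩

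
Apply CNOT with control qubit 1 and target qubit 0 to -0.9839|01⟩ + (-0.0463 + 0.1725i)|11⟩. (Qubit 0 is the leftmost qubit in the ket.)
(-0.0463 + 0.1725i)|01⟩ - 0.9839|11⟩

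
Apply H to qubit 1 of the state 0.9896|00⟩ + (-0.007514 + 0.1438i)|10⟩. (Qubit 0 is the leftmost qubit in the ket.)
0.6998|00⟩ + 0.6998|01⟩ + (-0.005313 + 0.1017i)|10⟩ + (-0.005313 + 0.1017i)|11⟩

H on qubit 1 mixes each pair of kets that differ only in qubit 1: amplitudes (a, b) of (|…0…⟩, |…1…⟩) become ((a + b)/√2, (a − b)/√2). Kets absent from the input have amplitude 0.
(|00⟩, |01⟩): (a, b) = (0.9896, 0) → (0.6998, 0.6998)
(|10⟩, |11⟩): (a, b) = ((-0.007514 + 0.1438i), 0) → ((-0.005313 + 0.1017i), (-0.005313 + 0.1017i))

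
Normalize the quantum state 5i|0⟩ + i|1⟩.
0.9806i|0⟩ + 0.1961i|1⟩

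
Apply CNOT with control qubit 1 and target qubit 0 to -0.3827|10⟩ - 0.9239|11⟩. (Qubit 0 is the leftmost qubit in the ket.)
-0.9239|01⟩ - 0.3827|10⟩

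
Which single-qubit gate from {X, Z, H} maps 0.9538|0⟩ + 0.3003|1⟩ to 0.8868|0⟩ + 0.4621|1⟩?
H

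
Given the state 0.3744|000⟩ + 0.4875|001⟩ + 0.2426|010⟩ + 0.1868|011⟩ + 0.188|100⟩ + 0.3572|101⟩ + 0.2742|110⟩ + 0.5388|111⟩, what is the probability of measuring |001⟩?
0.2377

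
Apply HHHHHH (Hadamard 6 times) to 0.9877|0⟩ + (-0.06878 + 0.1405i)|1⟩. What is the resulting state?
0.9877|0⟩ + (-0.06878 + 0.1405i)|1⟩

H² = I, so an even number of Hadamards cancels: H^6 = I and the state is unchanged.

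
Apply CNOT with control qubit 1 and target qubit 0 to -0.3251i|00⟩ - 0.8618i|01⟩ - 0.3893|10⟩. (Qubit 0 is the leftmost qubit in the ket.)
-0.3251i|00⟩ - 0.3893|10⟩ - 0.8618i|11⟩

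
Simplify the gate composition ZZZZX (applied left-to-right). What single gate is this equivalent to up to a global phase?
X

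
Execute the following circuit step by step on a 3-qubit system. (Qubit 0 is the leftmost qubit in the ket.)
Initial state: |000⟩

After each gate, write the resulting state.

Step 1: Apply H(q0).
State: 1/√2|000⟩ + 1/√2|100⟩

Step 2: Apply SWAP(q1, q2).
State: 1/√2|000⟩ + 1/√2|100⟩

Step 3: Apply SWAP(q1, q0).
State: 1/√2|000⟩ + 1/√2|010⟩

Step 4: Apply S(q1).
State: 1/√2|000⟩ + (1/√2)i|010⟩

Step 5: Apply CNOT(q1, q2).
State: 1/√2|000⟩ + (1/√2)i|011⟩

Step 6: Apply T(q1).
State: 1/√2|000⟩ + (-1/2 + (1/2)i)|011⟩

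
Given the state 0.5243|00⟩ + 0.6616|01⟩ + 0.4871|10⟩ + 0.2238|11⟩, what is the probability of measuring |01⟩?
0.4377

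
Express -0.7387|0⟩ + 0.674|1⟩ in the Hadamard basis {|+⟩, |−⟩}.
-0.04575|+⟩ - 0.9989|−⟩

With |ψ⟩ = α|0⟩ + β|1⟩, the Hadamard-basis coefficients are ⟨+|ψ⟩ = (α + β)/√2 and ⟨−|ψ⟩ = (α − β)/√2.
Here α = -0.7387, β = 0.674: (α + β)/√2 = -0.04575, (α − β)/√2 = -0.9989.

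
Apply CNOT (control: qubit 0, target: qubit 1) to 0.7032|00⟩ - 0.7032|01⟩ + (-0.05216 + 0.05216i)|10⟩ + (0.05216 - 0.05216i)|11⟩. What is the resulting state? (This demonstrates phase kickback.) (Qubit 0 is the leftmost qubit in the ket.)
0.7032|00⟩ - 0.7032|01⟩ + (0.05216 - 0.05216i)|10⟩ + (-0.05216 + 0.05216i)|11⟩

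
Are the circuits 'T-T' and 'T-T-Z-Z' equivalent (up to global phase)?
Yes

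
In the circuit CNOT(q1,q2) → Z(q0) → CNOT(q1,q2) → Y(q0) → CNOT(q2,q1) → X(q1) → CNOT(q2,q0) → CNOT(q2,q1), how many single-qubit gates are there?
3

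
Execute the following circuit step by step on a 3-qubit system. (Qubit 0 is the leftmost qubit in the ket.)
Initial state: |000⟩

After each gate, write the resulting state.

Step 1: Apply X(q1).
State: |010⟩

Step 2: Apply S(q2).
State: |010⟩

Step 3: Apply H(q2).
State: 1/√2|010⟩ + 1/√2|011⟩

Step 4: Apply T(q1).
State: (1/2 + (1/2)i)|010⟩ + (1/2 + (1/2)i)|011⟩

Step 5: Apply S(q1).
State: (-1/2 + (1/2)i)|010⟩ + (-1/2 + (1/2)i)|011⟩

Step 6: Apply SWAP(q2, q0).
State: (-1/2 + (1/2)i)|010⟩ + (-1/2 + (1/2)i)|110⟩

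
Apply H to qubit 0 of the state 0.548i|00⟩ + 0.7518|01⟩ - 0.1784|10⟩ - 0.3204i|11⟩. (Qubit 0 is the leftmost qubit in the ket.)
(-0.1261 + 0.3875i)|00⟩ + (0.5316 - 0.2266i)|01⟩ + (0.1261 + 0.3875i)|10⟩ + (0.5316 + 0.2266i)|11⟩

H on qubit 0 mixes each pair of kets that differ only in qubit 0: amplitudes (a, b) of (|…0…⟩, |…1…⟩) become ((a + b)/√2, (a − b)/√2). Kets absent from the input have amplitude 0.
(|00⟩, |10⟩): (a, b) = (0.548i, -0.1784) → ((-0.1261 + 0.3875i), (0.1261 + 0.3875i))
(|01⟩, |11⟩): (a, b) = (0.7518, -0.3204i) → ((0.5316 - 0.2266i), (0.5316 + 0.2266i))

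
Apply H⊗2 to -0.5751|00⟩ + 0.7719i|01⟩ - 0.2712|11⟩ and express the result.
(-0.4232 + 0.386i)|00⟩ + (-0.152 - 0.386i)|01⟩ + (-0.152 + 0.386i)|10⟩ + (-0.4232 - 0.386i)|11⟩

H⊗2 gives amp(|y⟩) = (1/2) Σ_x (−1)^(x·y) amp(|x⟩), where x·y is the number of positions in which both x and y have a 1.
|00⟩: (-0.5751 + 0.7719i - 0.2712)/2 = (-0.4232 + 0.386i)
|01⟩: (-0.5751 - 0.7719i + 0.2712)/2 = (-0.152 - 0.386i)
|10⟩: (-0.5751 + 0.7719i + 0.2712)/2 = (-0.152 + 0.386i)
|11⟩: (-0.5751 - 0.7719i - 0.2712)/2 = (-0.4232 - 0.386i)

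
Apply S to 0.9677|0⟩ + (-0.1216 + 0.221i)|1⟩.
0.9677|0⟩ + (-0.221 - 0.1216i)|1⟩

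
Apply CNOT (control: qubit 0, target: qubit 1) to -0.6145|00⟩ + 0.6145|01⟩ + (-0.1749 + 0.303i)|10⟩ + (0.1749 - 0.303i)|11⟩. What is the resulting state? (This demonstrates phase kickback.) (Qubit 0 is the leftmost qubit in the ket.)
-0.6145|00⟩ + 0.6145|01⟩ + (0.1749 - 0.303i)|10⟩ + (-0.1749 + 0.303i)|11⟩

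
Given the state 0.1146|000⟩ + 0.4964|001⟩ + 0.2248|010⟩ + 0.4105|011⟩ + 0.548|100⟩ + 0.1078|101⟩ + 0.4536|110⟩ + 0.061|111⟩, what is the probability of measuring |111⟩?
0.003721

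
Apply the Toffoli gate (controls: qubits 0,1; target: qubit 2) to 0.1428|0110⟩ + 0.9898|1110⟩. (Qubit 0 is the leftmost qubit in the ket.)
0.1428|0110⟩ + 0.9898|1100⟩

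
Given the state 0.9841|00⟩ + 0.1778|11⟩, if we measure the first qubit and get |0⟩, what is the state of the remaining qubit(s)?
|0⟩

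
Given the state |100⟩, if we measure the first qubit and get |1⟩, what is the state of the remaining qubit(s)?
|00⟩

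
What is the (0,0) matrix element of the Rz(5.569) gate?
(-0.9369 - 0.3496i)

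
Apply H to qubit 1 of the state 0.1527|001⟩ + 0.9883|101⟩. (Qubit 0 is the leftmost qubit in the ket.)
0.108|001⟩ + 0.108|011⟩ + 0.6988|101⟩ + 0.6988|111⟩

H on qubit 1 mixes each pair of kets that differ only in qubit 1: amplitudes (a, b) of (|…0…⟩, |…1…⟩) become ((a + b)/√2, (a − b)/√2). Kets absent from the input have amplitude 0.
(|001⟩, |011⟩): (a, b) = (0.1527, 0) → (0.108, 0.108)
(|101⟩, |111⟩): (a, b) = (0.9883, 0) → (0.6988, 0.6988)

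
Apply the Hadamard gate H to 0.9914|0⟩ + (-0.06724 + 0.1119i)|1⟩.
(0.6535 + 0.07913i)|0⟩ + (0.7486 - 0.07913i)|1⟩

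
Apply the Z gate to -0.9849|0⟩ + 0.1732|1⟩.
-0.9849|0⟩ - 0.1732|1⟩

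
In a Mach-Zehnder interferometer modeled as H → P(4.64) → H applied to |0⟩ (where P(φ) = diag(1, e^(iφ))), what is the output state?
(0.4638 - 0.4987i)|0⟩ + (0.5362 + 0.4987i)|1⟩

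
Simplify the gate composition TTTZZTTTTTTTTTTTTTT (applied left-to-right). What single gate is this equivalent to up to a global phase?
T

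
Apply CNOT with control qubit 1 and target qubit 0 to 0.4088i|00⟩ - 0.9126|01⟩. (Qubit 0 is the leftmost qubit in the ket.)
0.4088i|00⟩ - 0.9126|11⟩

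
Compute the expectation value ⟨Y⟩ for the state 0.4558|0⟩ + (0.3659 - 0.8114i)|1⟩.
-0.7397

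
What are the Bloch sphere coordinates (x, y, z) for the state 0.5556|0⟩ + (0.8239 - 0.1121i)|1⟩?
(0.9155, -0.1246, -0.3827)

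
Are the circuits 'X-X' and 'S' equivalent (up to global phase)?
No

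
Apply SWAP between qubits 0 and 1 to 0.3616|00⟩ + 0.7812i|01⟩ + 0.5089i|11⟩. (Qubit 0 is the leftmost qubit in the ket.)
0.3616|00⟩ + 0.7812i|10⟩ + 0.5089i|11⟩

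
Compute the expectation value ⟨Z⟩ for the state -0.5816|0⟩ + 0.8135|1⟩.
-0.3235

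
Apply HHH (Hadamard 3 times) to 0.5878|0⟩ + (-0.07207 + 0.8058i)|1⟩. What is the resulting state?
(0.3647 + 0.5698i)|0⟩ + (0.4666 - 0.5698i)|1⟩

H² = I, so H^3 = H: a single Hadamard. With (a, b) = (0.5878, (-0.07207 + 0.8058i)), H gives ((a + b)/√2, (a − b)/√2) = ((0.3647 + 0.5698i), (0.4666 - 0.5698i)).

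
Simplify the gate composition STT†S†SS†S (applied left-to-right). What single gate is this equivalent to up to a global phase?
S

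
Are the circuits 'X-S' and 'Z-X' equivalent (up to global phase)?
No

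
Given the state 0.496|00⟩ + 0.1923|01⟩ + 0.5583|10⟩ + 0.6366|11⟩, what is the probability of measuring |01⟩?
0.03698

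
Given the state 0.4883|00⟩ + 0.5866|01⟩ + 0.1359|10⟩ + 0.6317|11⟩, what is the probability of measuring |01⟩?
0.3441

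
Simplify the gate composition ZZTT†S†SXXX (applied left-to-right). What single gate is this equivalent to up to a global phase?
X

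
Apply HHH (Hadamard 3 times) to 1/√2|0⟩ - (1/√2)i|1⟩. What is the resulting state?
(1/2 - (1/2)i)|0⟩ + (1/2 + (1/2)i)|1⟩

H² = I, so H^3 = H: a single Hadamard. With (a, b) = (1/√2, -(1/√2)i), H gives ((a + b)/√2, (a − b)/√2) = ((1/2 - (1/2)i), (1/2 + (1/2)i)).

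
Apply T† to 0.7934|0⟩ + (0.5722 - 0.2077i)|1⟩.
0.7934|0⟩ + (0.2577 - 0.5515i)|1⟩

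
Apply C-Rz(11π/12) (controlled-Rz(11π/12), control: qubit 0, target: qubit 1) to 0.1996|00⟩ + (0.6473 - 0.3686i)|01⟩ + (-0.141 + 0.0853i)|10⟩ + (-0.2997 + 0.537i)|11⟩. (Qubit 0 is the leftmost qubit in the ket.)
0.1996|00⟩ + (0.6473 - 0.3686i)|01⟩ + (0.06617 + 0.1509i)|10⟩ + (-0.5715 - 0.227i)|11⟩

C-Rz(11π/12) leaves the control-|0⟩ kets |00⟩, |01⟩ unchanged and applies Rz(11π/12) to qubit 1 on the control-|1⟩ pair (|10⟩, |11⟩).
Rz(11π/12) = [[e^(−iθ/2), 0], [0, e^(iθ/2)]] with e^(±iθ/2) = cos(θ/2) ± i·sin(θ/2); θ = 11π/12, cos(θ/2) ≈ 0.130526, sin(θ/2) ≈ 0.991445.
With a = amp(|10⟩) = (-0.141 + 0.0853i) and b = amp(|11⟩) = (-0.2997 + 0.537i):
new amp(|10⟩) = (0.130526 - 0.991445i)·a = (0.06617 + 0.1509i)
new amp(|11⟩) = (0.130526 + 0.991445i)·b = (-0.5715 - 0.227i)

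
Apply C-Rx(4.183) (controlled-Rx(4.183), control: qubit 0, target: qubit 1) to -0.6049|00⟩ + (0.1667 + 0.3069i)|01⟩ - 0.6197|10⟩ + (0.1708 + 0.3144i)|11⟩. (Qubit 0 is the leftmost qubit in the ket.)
-0.6049|00⟩ + (0.1667 + 0.3069i)|01⟩ + (0.581 - 0.1482i)|10⟩ + (-0.08497 + 0.3812i)|11⟩

C-Rx(4.183) leaves the control-|0⟩ kets |00⟩, |01⟩ unchanged and applies Rx(4.183) to qubit 1 on the control-|1⟩ pair (|10⟩, |11⟩).
Rx(4.183) = [[cos(θ/2), −i·sin(θ/2)], [−i·sin(θ/2), cos(θ/2)]]; θ = 4.183, cos(θ/2) ≈ -0.497491, sin(θ/2) ≈ 0.867469.
With a = amp(|10⟩) = -0.6197 and b = amp(|11⟩) = (0.1708 + 0.3144i):
new amp(|10⟩) = (-0.497491)·a + (-0.867469i)·b = (0.581 - 0.1482i)
new amp(|11⟩) = (-0.867469i)·a + (-0.497491)·b = (-0.08497 + 0.3812i)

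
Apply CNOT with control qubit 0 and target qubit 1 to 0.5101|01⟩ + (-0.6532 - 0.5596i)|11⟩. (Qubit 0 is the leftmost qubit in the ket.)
0.5101|01⟩ + (-0.6532 - 0.5596i)|10⟩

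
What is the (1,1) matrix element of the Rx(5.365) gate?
-0.8965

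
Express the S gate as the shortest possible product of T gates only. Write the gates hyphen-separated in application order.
T-T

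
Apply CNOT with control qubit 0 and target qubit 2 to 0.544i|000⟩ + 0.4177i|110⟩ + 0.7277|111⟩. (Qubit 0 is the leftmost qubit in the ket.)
0.544i|000⟩ + 0.7277|110⟩ + 0.4177i|111⟩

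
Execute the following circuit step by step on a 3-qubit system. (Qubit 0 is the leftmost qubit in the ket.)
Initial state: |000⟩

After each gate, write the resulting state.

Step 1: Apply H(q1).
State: 1/√2|000⟩ + 1/√2|010⟩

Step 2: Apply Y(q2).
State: (1/√2)i|001⟩ + (1/√2)i|011⟩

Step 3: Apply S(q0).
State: (1/√2)i|001⟩ + (1/√2)i|011⟩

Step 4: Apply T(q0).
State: (1/√2)i|001⟩ + (1/√2)i|011⟩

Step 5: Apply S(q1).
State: (1/√2)i|001⟩ - 1/√2|011⟩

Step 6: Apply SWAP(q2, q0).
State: (1/√2)i|100⟩ - 1/√2|110⟩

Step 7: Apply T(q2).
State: (1/√2)i|100⟩ - 1/√2|110⟩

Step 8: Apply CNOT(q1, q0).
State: -1/√2|010⟩ + (1/√2)i|100⟩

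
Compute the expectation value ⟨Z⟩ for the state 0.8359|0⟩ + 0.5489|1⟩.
0.3974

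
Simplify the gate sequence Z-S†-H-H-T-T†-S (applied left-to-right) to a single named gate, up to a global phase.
Z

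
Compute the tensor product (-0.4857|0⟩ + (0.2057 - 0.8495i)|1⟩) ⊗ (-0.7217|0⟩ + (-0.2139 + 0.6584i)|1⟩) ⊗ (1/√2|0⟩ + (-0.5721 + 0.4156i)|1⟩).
0.2479|000⟩ + (-0.2005 + 0.1457i)|001⟩ + (0.07346 - 0.2261i)|010⟩ + (0.07347 + 0.2261i)|011⟩ + (-0.105 + 0.4335i)|100⟩ + (-0.1699 - 0.4124i)|101⟩ + (0.3644 + 0.2243i)|110⟩ + (-0.4266 + 0.03273i)|111⟩

amp(|b₁b₂…⟩) = product of the factor amplitudes for bits b₁, b₂, …; only kets whose every factor amplitude is nonzero survive.
|000⟩: (-0.4857)(-0.7217)(1/√2) = 0.2479
|001⟩: (-0.4857)(-0.7217)(-0.5721 + 0.4156i) = (-0.2005 + 0.1457i)
|010⟩: (-0.4857)(-0.2139 + 0.6584i)(1/√2) = (0.07346 - 0.2261i)
|011⟩: (-0.4857)(-0.2139 + 0.6584i)(-0.5721 + 0.4156i) = (0.07347 + 0.2261i)
|100⟩: (0.2057 - 0.8495i)(-0.7217)(1/√2) = (-0.105 + 0.4335i)
|101⟩: (0.2057 - 0.8495i)(-0.7217)(-0.5721 + 0.4156i) = (-0.1699 - 0.4124i)
|110⟩: (0.2057 - 0.8495i)(-0.2139 + 0.6584i)(1/√2) = (0.3644 + 0.2243i)
|111⟩: (0.2057 - 0.8495i)(-0.2139 + 0.6584i)(-0.5721 + 0.4156i) = (-0.4266 + 0.03273i)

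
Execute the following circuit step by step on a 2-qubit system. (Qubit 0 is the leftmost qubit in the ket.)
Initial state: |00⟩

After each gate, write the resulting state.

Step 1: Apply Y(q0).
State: i|10⟩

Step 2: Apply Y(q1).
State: -|11⟩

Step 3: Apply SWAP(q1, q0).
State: -|11⟩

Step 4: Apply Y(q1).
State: i|10⟩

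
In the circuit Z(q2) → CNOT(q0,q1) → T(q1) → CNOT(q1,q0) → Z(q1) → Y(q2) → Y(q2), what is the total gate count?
7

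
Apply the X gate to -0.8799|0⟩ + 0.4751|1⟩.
0.4751|0⟩ - 0.8799|1⟩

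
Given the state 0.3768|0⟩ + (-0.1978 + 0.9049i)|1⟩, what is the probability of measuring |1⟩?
0.858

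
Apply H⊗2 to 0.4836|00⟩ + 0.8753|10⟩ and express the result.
0.6795|00⟩ + 0.6795|01⟩ - 0.1959|10⟩ - 0.1959|11⟩

H⊗2 gives amp(|y⟩) = (1/2) Σ_x (−1)^(x·y) amp(|x⟩), where x·y is the number of positions in which both x and y have a 1.
|00⟩: (0.4836 + 0.8753)/2 = 0.6795
|01⟩: (0.4836 + 0.8753)/2 = 0.6795
|10⟩: (0.4836 - 0.8753)/2 = -0.1959
|11⟩: (0.4836 - 0.8753)/2 = -0.1959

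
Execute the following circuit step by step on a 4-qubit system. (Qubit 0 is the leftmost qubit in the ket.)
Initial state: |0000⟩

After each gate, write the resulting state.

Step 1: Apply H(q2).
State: 1/√2|0000⟩ + 1/√2|0010⟩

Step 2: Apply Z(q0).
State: 1/√2|0000⟩ + 1/√2|0010⟩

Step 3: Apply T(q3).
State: 1/√2|0000⟩ + 1/√2|0010⟩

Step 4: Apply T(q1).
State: 1/√2|0000⟩ + 1/√2|0010⟩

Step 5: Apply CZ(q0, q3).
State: 1/√2|0000⟩ + 1/√2|0010⟩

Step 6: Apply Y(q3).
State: (1/√2)i|0001⟩ + (1/√2)i|0011⟩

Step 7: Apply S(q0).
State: (1/√2)i|0001⟩ + (1/√2)i|0011⟩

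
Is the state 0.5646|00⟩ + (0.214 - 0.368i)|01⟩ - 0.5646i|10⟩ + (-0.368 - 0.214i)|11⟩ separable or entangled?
Separable

Writing the state as a|00⟩ + b|01⟩ + c|10⟩ + d|11⟩, it is a product state iff ad − bc = 0.
Here (a, b, c, d) = (0.5646, (0.214 - 0.368i), -0.5646i, (-0.368 - 0.214i)): ad − bc = (0.5646)(-0.368 - 0.214i) − (0.214 - 0.368i)(-0.5646i) = 0, so the state is separable.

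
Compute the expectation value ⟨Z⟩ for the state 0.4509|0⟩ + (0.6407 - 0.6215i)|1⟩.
-0.5934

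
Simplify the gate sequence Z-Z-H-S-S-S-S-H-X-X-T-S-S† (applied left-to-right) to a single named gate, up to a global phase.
T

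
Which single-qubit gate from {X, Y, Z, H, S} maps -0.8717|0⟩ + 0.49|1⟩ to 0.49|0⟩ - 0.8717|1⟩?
X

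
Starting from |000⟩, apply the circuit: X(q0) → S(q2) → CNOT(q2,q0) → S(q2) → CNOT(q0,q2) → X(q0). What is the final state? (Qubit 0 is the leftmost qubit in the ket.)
|001⟩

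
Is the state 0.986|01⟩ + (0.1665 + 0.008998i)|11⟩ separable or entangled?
Separable

Writing the state as a|00⟩ + b|01⟩ + c|10⟩ + d|11⟩, it is a product state iff ad − bc = 0.
Here (a, b, c, d) = (0, 0.986, 0, (0.1665 + 0.008998i)): ad − bc = (0)(0.1665 + 0.008998i) − (0.986)(0) = 0, so the state is separable.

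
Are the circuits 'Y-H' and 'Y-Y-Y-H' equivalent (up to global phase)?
Yes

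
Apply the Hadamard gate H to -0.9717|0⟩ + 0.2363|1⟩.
-0.52|0⟩ - 0.8542|1⟩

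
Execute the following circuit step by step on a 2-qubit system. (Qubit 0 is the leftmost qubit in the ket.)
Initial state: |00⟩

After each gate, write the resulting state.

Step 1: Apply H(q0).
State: 1/√2|00⟩ + 1/√2|10⟩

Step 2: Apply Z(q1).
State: 1/√2|00⟩ + 1/√2|10⟩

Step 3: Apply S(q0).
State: 1/√2|00⟩ + (1/√2)i|10⟩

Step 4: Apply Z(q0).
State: 1/√2|00⟩ - (1/√2)i|10⟩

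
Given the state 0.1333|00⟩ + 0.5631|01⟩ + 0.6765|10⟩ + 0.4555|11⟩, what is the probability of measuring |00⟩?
0.01777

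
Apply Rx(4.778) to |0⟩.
-0.7299|0⟩ - 0.6835i|1⟩

Rx(4.778) = [[cos(θ/2), −i·sin(θ/2)], [−i·sin(θ/2), cos(θ/2)]]; θ = 4.778, cos(θ/2) ≈ -0.729919, sin(θ/2) ≈ 0.683533.
With a = amp(|0⟩) = 1 and b = amp(|1⟩) = 0:
new amp(|0⟩) = (-0.729919)·a + (-0.683533i)·b = -0.7299
new amp(|1⟩) = (-0.683533i)·a + (-0.729919)·b = -0.6835i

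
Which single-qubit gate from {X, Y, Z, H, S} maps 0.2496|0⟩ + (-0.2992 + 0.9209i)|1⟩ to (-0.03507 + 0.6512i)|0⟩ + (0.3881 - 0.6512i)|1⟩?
H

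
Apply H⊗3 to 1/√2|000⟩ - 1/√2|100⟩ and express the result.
1/2|100⟩ + 1/2|101⟩ + 1/2|110⟩ + 1/2|111⟩

H⊗3 gives amp(|y⟩) = (1/2√2) Σ_x (−1)^(x·y) amp(|x⟩), where x·y is the number of positions in which both x and y have a 1.
|000⟩: (1/√2 - 1/√2)/(2√2) = 0
|001⟩: (1/√2 - 1/√2)/(2√2) = 0
|010⟩: (1/√2 - 1/√2)/(2√2) = 0
|011⟩: (1/√2 - 1/√2)/(2√2) = 0
|100⟩: (1/√2 + 1/√2)/(2√2) = 1/2
|101⟩: (1/√2 + 1/√2)/(2√2) = 1/2
|110⟩: (1/√2 + 1/√2)/(2√2) = 1/2
|111⟩: (1/√2 + 1/√2)/(2√2) = 1/2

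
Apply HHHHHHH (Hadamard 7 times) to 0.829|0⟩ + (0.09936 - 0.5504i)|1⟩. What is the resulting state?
(0.6564 - 0.3892i)|0⟩ + (0.5159 + 0.3892i)|1⟩

H² = I, so H^7 = H: a single Hadamard. With (a, b) = (0.829, (0.09936 - 0.5504i)), H gives ((a + b)/√2, (a − b)/√2) = ((0.6564 - 0.3892i), (0.5159 + 0.3892i)).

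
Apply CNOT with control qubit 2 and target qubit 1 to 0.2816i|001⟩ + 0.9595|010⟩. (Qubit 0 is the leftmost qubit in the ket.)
0.9595|010⟩ + 0.2816i|011⟩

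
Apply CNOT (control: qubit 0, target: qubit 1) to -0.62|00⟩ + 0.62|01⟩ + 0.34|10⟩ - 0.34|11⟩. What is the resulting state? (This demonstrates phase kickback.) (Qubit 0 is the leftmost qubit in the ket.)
-0.62|00⟩ + 0.62|01⟩ - 0.34|10⟩ + 0.34|11⟩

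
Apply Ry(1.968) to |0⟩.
0.5537|0⟩ + 0.8327|1⟩

Ry(1.968) = [[cos(θ/2), −sin(θ/2)], [sin(θ/2), cos(θ/2)]]; θ = 1.968, cos(θ/2) ≈ 0.553696, sin(θ/2) ≈ 0.832719.
With a = amp(|0⟩) = 1 and b = amp(|1⟩) = 0:
new amp(|0⟩) = (0.553696)·a + (-0.832719)·b = 0.5537
new amp(|1⟩) = (0.832719)·a + (0.553696)·b = 0.8327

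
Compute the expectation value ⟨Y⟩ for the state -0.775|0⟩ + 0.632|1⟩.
0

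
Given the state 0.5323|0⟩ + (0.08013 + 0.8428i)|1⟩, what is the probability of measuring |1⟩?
0.7167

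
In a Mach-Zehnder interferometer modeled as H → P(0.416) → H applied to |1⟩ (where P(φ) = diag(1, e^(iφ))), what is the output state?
(0.04264 - 0.2021i)|0⟩ + (0.9574 + 0.2021i)|1⟩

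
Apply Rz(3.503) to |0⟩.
(-0.1797 - 0.9837i)|0⟩

Rz(3.503) = [[e^(−iθ/2), 0], [0, e^(iθ/2)]] with e^(±iθ/2) = cos(θ/2) ± i·sin(θ/2); θ = 3.503, cos(θ/2) ≈ -0.179722, sin(θ/2) ≈ 0.983717.
With a = amp(|0⟩) = 1 and b = amp(|1⟩) = 0:
new amp(|0⟩) = (-0.179722 - 0.983717i)·a = (-0.1797 - 0.9837i)
new amp(|1⟩) = (-0.179722 + 0.983717i)·b = 0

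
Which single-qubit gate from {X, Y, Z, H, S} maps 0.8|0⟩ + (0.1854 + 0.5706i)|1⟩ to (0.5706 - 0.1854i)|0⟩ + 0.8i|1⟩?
Y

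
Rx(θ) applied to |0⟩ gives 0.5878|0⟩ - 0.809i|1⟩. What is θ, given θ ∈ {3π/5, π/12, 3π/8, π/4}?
3π/5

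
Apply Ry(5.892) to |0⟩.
-0.9809|0⟩ + 0.1943|1⟩

Ry(5.892) = [[cos(θ/2), −sin(θ/2)], [sin(θ/2), cos(θ/2)]]; θ = 5.892, cos(θ/2) ≈ -0.980933, sin(θ/2) ≈ 0.194348.
With a = amp(|0⟩) = 1 and b = amp(|1⟩) = 0:
new amp(|0⟩) = (-0.980933)·a + (-0.194348)·b = -0.9809
new amp(|1⟩) = (0.194348)·a + (-0.980933)·b = 0.1943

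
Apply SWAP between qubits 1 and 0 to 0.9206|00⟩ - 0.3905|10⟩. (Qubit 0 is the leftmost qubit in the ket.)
0.9206|00⟩ - 0.3905|01⟩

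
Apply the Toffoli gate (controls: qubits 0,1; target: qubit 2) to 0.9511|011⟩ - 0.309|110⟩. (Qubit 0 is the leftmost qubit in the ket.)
0.9511|011⟩ - 0.309|111⟩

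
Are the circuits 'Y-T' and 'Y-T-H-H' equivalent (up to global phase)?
Yes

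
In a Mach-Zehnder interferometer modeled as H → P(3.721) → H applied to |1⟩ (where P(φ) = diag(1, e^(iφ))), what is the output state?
(0.9184 + 0.2738i)|0⟩ + (0.08161 - 0.2738i)|1⟩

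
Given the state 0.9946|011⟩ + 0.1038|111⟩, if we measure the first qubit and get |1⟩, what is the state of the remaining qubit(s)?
|11⟩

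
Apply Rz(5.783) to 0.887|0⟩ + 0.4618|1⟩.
(-0.8594 - 0.2195i)|0⟩ + (-0.4474 + 0.1143i)|1⟩

Rz(5.783) = [[e^(−iθ/2), 0], [0, e^(iθ/2)]] with e^(±iθ/2) = cos(θ/2) ± i·sin(θ/2); θ = 5.783, cos(θ/2) ≈ -0.968889, sin(θ/2) ≈ 0.247494.
With a = amp(|0⟩) = 0.887 and b = amp(|1⟩) = 0.4618:
new amp(|0⟩) = (-0.968889 - 0.247494i)·a = (-0.8594 - 0.2195i)
new amp(|1⟩) = (-0.968889 + 0.247494i)·b = (-0.4474 + 0.1143i)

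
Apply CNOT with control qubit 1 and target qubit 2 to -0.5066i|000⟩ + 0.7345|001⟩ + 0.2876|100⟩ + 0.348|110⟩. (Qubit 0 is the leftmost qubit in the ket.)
-0.5066i|000⟩ + 0.7345|001⟩ + 0.2876|100⟩ + 0.348|111⟩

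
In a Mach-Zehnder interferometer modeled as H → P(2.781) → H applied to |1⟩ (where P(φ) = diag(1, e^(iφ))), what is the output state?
(0.9678 - 0.1764i)|0⟩ + (0.03216 + 0.1764i)|1⟩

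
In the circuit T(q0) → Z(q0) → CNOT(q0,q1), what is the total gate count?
3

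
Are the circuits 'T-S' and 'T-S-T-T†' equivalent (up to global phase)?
Yes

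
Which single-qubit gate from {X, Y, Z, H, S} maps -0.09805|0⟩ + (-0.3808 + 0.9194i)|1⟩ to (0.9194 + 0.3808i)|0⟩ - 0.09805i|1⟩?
Y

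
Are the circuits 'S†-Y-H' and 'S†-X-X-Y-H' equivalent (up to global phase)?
Yes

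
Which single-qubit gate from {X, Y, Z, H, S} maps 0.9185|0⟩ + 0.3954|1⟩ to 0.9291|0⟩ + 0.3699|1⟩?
H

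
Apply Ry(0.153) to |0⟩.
0.9971|0⟩ + 0.07643|1⟩

Ry(0.153) = [[cos(θ/2), −sin(θ/2)], [sin(θ/2), cos(θ/2)]]; θ = 0.153, cos(θ/2) ≈ 0.997075, sin(θ/2) ≈ 0.0764254.
With a = amp(|0⟩) = 1 and b = amp(|1⟩) = 0:
new amp(|0⟩) = (0.997075)·a + (-0.0764254)·b = 0.9971
new amp(|1⟩) = (0.0764254)·a + (0.997075)·b = 0.07643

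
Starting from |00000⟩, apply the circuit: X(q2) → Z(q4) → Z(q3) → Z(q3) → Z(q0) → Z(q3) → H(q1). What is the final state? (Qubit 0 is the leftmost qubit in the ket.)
1/√2|00100⟩ + 1/√2|01100⟩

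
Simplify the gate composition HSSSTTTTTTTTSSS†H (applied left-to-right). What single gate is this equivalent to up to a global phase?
I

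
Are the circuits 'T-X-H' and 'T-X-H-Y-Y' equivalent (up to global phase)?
Yes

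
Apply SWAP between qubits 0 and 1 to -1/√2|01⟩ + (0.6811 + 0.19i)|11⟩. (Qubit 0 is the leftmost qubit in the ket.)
-1/√2|10⟩ + (0.6811 + 0.19i)|11⟩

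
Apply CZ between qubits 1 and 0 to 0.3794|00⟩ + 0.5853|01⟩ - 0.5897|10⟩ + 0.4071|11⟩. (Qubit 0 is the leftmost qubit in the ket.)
0.3794|00⟩ + 0.5853|01⟩ - 0.5897|10⟩ - 0.4071|11⟩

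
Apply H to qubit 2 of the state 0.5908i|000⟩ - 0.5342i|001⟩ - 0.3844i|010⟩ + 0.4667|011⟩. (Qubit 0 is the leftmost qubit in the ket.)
0.04002i|000⟩ + 0.7955i|001⟩ + (0.33 - 0.2718i)|010⟩ + (-0.33 - 0.2718i)|011⟩

H on qubit 2 mixes each pair of kets that differ only in qubit 2: amplitudes (a, b) of (|…0…⟩, |…1…⟩) become ((a + b)/√2, (a − b)/√2). Kets absent from the input have amplitude 0.
(|000⟩, |001⟩): (a, b) = (0.5908i, -0.5342i) → (0.04002i, 0.7955i)
(|010⟩, |011⟩): (a, b) = (-0.3844i, 0.4667) → ((0.33 - 0.2718i), (-0.33 - 0.2718i))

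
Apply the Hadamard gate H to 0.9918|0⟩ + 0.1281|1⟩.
0.7919|0⟩ + 0.6107|1⟩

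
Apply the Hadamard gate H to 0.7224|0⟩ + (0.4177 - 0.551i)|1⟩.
(0.8062 - 0.3896i)|0⟩ + (0.2155 + 0.3896i)|1⟩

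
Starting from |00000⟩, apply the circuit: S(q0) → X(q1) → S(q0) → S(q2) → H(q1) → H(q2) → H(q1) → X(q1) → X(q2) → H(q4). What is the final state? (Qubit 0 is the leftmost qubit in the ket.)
1/2|00000⟩ + 1/2|00001⟩ + 1/2|00100⟩ + 1/2|00101⟩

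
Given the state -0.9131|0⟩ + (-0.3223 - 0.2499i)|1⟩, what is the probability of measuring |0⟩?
0.8338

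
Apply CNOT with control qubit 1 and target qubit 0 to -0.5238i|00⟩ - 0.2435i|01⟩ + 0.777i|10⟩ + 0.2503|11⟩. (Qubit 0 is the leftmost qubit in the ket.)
-0.5238i|00⟩ + 0.2503|01⟩ + 0.777i|10⟩ - 0.2435i|11⟩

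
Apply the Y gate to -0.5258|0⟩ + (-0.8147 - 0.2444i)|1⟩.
(-0.2444 + 0.8147i)|0⟩ - 0.5258i|1⟩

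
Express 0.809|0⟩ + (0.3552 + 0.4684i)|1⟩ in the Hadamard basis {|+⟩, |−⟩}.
(0.8232 + 0.3312i)|+⟩ + (0.3209 - 0.3312i)|−⟩

With |ψ⟩ = α|0⟩ + β|1⟩, the Hadamard-basis coefficients are ⟨+|ψ⟩ = (α + β)/√2 and ⟨−|ψ⟩ = (α − β)/√2.
Here α = 0.809, β = (0.3552 + 0.4684i): (α + β)/√2 = (0.8232 + 0.3312i), (α − β)/√2 = (0.3209 - 0.3312i).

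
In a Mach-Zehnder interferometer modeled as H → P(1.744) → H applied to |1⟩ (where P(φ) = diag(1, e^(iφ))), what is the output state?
(0.5862 - 0.4925i)|0⟩ + (0.4138 + 0.4925i)|1⟩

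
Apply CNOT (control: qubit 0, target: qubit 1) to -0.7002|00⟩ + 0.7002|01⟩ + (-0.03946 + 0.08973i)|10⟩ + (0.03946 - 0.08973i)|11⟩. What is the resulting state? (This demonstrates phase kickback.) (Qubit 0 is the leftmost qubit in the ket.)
-0.7002|00⟩ + 0.7002|01⟩ + (0.03946 - 0.08973i)|10⟩ + (-0.03946 + 0.08973i)|11⟩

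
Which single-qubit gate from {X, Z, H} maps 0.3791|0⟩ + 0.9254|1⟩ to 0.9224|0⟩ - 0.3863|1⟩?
H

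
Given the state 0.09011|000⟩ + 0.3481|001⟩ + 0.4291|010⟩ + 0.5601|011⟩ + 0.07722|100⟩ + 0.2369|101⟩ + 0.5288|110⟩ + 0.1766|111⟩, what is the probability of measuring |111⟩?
0.03119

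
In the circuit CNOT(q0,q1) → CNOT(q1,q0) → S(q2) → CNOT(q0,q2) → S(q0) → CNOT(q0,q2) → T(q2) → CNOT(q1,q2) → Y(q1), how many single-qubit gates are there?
4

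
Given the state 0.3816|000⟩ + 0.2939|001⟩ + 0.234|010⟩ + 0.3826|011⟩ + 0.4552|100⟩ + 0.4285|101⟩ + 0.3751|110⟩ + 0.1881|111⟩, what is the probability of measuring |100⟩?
0.2072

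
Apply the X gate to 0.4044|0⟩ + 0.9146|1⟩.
0.9146|0⟩ + 0.4044|1⟩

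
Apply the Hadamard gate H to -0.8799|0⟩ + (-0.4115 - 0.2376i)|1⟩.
(-0.9132 - 0.168i)|0⟩ + (-0.3312 + 0.168i)|1⟩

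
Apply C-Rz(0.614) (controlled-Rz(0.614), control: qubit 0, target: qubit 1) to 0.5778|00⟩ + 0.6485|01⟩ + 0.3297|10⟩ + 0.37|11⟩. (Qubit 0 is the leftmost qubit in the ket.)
0.5778|00⟩ + 0.6485|01⟩ + (0.3143 - 0.09964i)|10⟩ + (0.3527 + 0.1118i)|11⟩

C-Rz(0.614) leaves the control-|0⟩ kets |00⟩, |01⟩ unchanged and applies Rz(0.614) to qubit 1 on the control-|1⟩ pair (|10⟩, |11⟩).
Rz(0.614) = [[e^(−iθ/2), 0], [0, e^(iθ/2)]] with e^(±iθ/2) = cos(θ/2) ± i·sin(θ/2); θ = 0.614, cos(θ/2) ≈ 0.953244, sin(θ/2) ≈ 0.3022.
With a = amp(|10⟩) = 0.3297 and b = amp(|11⟩) = 0.37:
new amp(|10⟩) = (0.953244 - 0.3022i)·a = (0.3143 - 0.09964i)
new amp(|11⟩) = (0.953244 + 0.3022i)·b = (0.3527 + 0.1118i)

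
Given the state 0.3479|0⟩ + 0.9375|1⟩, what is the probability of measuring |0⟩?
0.121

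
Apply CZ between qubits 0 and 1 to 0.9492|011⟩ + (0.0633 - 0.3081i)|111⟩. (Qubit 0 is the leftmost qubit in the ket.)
0.9492|011⟩ + (-0.0633 + 0.3081i)|111⟩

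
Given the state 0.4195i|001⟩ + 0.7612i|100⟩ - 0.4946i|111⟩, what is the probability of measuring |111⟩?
0.2446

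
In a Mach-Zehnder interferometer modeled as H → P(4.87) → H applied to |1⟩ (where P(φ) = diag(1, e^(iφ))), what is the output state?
(0.4215 + 0.4938i)|0⟩ + (0.5785 - 0.4938i)|1⟩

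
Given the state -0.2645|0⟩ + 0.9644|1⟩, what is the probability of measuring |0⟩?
0.06996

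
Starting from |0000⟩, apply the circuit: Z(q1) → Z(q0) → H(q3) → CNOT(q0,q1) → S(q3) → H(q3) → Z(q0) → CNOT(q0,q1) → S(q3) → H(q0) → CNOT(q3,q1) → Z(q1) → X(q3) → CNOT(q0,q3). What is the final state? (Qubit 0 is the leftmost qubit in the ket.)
(1/√8 + (1/√8)i)|0001⟩ + (-1/√8 - (1/√8)i)|0100⟩ + (1/√8 + (1/√8)i)|1000⟩ + (-1/√8 - (1/√8)i)|1101⟩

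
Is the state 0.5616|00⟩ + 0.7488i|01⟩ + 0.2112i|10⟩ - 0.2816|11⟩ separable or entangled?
Separable

Writing the state as a|00⟩ + b|01⟩ + c|10⟩ + d|11⟩, it is a product state iff ad − bc = 0.
Here (a, b, c, d) = (0.5616, 0.7488i, 0.2112i, -0.2816): ad − bc = (0.5616)(-0.2816) − (0.7488i)(0.2112i) = 0, so the state is separable.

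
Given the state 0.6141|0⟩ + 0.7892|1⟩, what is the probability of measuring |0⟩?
0.3771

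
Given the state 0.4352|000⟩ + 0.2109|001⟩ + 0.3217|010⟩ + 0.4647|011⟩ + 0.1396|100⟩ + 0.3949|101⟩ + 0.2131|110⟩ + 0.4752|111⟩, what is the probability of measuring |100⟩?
0.01949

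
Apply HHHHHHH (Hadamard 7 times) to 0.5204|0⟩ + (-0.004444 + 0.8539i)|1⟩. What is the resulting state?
(0.3648 + 0.6038i)|0⟩ + (0.3711 - 0.6038i)|1⟩

H² = I, so H^7 = H: a single Hadamard. With (a, b) = (0.5204, (-0.004444 + 0.8539i)), H gives ((a + b)/√2, (a − b)/√2) = ((0.3648 + 0.6038i), (0.3711 - 0.6038i)).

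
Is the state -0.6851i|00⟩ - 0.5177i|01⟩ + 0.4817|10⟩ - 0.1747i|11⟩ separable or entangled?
Entangled

Writing the state as a|00⟩ + b|01⟩ + c|10⟩ + d|11⟩, it is a product state iff ad − bc = 0.
Here (a, b, c, d) = (-0.6851i, -0.5177i, 0.4817, -0.1747i): ad − bc = (-0.6851i)(-0.1747i) − (-0.5177i)(0.4817) = (-0.1197 + 0.2494i) ≠ 0, so the state is entangled.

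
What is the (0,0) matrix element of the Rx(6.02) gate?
-0.9914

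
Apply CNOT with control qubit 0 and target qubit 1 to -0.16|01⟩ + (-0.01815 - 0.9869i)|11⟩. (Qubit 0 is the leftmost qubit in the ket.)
-0.16|01⟩ + (-0.01815 - 0.9869i)|10⟩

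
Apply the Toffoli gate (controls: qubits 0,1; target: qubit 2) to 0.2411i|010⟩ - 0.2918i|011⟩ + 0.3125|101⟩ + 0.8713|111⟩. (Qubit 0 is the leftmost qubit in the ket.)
0.2411i|010⟩ - 0.2918i|011⟩ + 0.3125|101⟩ + 0.8713|110⟩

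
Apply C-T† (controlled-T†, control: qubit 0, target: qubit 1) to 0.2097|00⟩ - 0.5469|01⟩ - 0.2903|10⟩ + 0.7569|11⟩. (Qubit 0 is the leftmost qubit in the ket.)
0.2097|00⟩ - 0.5469|01⟩ - 0.2903|10⟩ + (0.5352 - 0.5352i)|11⟩

C-T† leaves the control-|0⟩ kets |00⟩, |01⟩ unchanged and applies T† to qubit 1 on the control-|1⟩ pair (|10⟩, |11⟩).
T† = [[1, 0], [0, (1/√2 - (1/√2)i)]].
With a = amp(|10⟩) = -0.2903 and b = amp(|11⟩) = 0.7569:
new amp(|10⟩) = (1)·a = -0.2903
new amp(|11⟩) = (1/√2 - (1/√2)i)·b = (0.5352 - 0.5352i)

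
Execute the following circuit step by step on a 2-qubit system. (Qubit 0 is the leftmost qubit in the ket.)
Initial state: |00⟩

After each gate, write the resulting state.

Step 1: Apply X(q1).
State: |01⟩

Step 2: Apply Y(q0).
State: i|11⟩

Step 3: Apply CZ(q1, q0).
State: -i|11⟩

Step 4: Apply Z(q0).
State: i|11⟩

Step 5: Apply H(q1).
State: (1/√2)i|10⟩ - (1/√2)i|11⟩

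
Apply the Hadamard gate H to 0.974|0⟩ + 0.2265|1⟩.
0.8489|0⟩ + 0.5286|1⟩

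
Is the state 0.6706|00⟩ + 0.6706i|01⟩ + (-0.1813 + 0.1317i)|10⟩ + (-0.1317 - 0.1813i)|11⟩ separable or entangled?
Separable

Writing the state as a|00⟩ + b|01⟩ + c|10⟩ + d|11⟩, it is a product state iff ad − bc = 0.
Here (a, b, c, d) = (0.6706, 0.6706i, (-0.1813 + 0.1317i), (-0.1317 - 0.1813i)): ad − bc = (0.6706)(-0.1317 - 0.1813i) − (0.6706i)(-0.1813 + 0.1317i) = 0, so the state is separable.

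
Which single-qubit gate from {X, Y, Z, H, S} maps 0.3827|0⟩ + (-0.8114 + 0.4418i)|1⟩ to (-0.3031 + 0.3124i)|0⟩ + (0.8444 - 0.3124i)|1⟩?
H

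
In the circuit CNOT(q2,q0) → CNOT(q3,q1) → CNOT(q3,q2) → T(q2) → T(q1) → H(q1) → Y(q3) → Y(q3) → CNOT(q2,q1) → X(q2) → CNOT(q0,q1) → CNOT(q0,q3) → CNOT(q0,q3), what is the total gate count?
13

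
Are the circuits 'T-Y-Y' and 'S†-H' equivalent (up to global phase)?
No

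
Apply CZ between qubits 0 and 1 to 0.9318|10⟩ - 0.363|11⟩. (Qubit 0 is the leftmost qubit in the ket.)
0.9318|10⟩ + 0.363|11⟩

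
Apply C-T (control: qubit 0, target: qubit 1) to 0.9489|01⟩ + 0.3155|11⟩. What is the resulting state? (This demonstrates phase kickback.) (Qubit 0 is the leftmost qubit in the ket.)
0.9489|01⟩ + (0.2231 + 0.2231i)|11⟩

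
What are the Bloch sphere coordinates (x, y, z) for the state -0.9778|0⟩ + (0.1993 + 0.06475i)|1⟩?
(-0.3898, -0.1266, 0.9122)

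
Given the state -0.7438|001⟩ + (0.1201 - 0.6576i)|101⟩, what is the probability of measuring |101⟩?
0.4469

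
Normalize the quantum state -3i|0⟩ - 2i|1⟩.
-0.8321i|0⟩ - 0.5547i|1⟩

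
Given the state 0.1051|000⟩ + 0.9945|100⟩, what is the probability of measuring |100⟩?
0.989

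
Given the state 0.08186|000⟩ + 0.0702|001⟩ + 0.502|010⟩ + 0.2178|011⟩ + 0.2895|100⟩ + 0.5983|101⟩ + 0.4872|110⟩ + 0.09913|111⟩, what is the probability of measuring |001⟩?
0.004928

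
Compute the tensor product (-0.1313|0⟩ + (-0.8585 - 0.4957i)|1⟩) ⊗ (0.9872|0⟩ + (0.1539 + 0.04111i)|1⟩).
-0.1296|00⟩ + (-0.02021 - 0.005398i)|01⟩ + (-0.8475 - 0.4894i)|10⟩ + (-0.1117 - 0.1116i)|11⟩

amp(|b₁b₂…⟩) = product of the factor amplitudes for bits b₁, b₂, …; only kets whose every factor amplitude is nonzero survive.
|00⟩: (-0.1313)(0.9872) = -0.1296
|01⟩: (-0.1313)(0.1539 + 0.04111i) = (-0.02021 - 0.005398i)
|10⟩: (-0.8585 - 0.4957i)(0.9872) = (-0.8475 - 0.4894i)
|11⟩: (-0.8585 - 0.4957i)(0.1539 + 0.04111i) = (-0.1117 - 0.1116i)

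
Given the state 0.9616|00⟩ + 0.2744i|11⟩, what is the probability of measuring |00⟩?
0.9247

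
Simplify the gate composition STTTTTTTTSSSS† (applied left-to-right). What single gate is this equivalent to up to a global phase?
S†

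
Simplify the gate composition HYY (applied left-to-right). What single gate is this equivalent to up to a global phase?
H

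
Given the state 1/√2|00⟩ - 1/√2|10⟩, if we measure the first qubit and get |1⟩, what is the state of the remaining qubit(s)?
-|0⟩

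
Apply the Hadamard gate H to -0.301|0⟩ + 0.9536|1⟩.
0.4615|0⟩ - 0.8871|1⟩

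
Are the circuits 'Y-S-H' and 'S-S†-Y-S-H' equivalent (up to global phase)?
Yes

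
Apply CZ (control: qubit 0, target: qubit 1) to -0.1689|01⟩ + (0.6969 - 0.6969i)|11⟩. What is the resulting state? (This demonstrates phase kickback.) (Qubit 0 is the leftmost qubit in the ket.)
-0.1689|01⟩ + (-0.6969 + 0.6969i)|11⟩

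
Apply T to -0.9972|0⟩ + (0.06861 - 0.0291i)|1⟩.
-0.9972|0⟩ + (0.06909 + 0.02794i)|1⟩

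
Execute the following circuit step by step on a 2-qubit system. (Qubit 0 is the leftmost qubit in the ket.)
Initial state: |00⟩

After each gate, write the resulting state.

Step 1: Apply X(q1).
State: |01⟩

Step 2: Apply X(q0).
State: |11⟩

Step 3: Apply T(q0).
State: (1/√2 + (1/√2)i)|11⟩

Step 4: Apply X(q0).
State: (1/√2 + (1/√2)i)|01⟩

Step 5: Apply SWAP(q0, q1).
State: (1/√2 + (1/√2)i)|10⟩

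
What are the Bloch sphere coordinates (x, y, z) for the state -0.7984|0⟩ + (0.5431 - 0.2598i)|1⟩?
(-0.8672, 0.4148, 0.275)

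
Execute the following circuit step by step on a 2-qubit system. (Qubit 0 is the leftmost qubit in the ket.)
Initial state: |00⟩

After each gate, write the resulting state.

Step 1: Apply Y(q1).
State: i|01⟩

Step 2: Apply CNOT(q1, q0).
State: i|11⟩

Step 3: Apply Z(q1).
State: -i|11⟩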